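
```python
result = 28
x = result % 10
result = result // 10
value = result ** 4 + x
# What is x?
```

Answer: 8

Derivation:
Trace (tracking x):
result = 28  # -> result = 28
x = result % 10  # -> x = 8
result = result // 10  # -> result = 2
value = result ** 4 + x  # -> value = 24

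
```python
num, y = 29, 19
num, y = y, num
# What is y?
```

Answer: 29

Derivation:
Trace (tracking y):
num, y = (29, 19)  # -> num = 29, y = 19
num, y = (y, num)  # -> num = 19, y = 29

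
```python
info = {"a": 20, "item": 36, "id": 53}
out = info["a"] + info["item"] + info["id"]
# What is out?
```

Answer: 109

Derivation:
Trace (tracking out):
info = {'a': 20, 'item': 36, 'id': 53}  # -> info = {'a': 20, 'item': 36, 'id': 53}
out = info['a'] + info['item'] + info['id']  # -> out = 109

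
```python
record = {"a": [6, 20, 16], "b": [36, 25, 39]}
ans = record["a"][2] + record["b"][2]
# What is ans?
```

Trace (tracking ans):
record = {'a': [6, 20, 16], 'b': [36, 25, 39]}  # -> record = {'a': [6, 20, 16], 'b': [36, 25, 39]}
ans = record['a'][2] + record['b'][2]  # -> ans = 55

Answer: 55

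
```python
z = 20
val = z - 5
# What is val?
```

Answer: 15

Derivation:
Trace (tracking val):
z = 20  # -> z = 20
val = z - 5  # -> val = 15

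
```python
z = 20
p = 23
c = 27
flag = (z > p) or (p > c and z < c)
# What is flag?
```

Trace (tracking flag):
z = 20  # -> z = 20
p = 23  # -> p = 23
c = 27  # -> c = 27
flag = z > p or (p > c and z < c)  # -> flag = False

Answer: False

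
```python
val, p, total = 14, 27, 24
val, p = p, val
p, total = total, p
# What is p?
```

Answer: 24

Derivation:
Trace (tracking p):
val, p, total = (14, 27, 24)  # -> val = 14, p = 27, total = 24
val, p = (p, val)  # -> val = 27, p = 14
p, total = (total, p)  # -> p = 24, total = 14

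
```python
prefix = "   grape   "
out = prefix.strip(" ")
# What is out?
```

Trace (tracking out):
prefix = '   grape   '  # -> prefix = '   grape   '
out = prefix.strip(' ')  # -> out = 'grape'

Answer: 'grape'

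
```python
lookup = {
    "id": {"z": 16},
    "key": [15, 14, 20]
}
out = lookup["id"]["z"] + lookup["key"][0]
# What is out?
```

Trace (tracking out):
lookup = {'id': {'z': 16}, 'key': [15, 14, 20]}  # -> lookup = {'id': {'z': 16}, 'key': [15, 14, 20]}
out = lookup['id']['z'] + lookup['key'][0]  # -> out = 31

Answer: 31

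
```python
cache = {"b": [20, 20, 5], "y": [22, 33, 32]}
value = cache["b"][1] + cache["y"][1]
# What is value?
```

Trace (tracking value):
cache = {'b': [20, 20, 5], 'y': [22, 33, 32]}  # -> cache = {'b': [20, 20, 5], 'y': [22, 33, 32]}
value = cache['b'][1] + cache['y'][1]  # -> value = 53

Answer: 53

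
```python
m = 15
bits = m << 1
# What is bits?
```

Trace (tracking bits):
m = 15  # -> m = 15
bits = m << 1  # -> bits = 30

Answer: 30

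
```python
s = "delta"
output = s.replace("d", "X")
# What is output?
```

Answer: 'Xelta'

Derivation:
Trace (tracking output):
s = 'delta'  # -> s = 'delta'
output = s.replace('d', 'X')  # -> output = 'Xelta'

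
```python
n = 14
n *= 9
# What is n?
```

Trace (tracking n):
n = 14  # -> n = 14
n *= 9  # -> n = 126

Answer: 126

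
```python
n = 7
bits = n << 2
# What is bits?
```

Trace (tracking bits):
n = 7  # -> n = 7
bits = n << 2  # -> bits = 28

Answer: 28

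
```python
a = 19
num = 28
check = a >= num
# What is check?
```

Trace (tracking check):
a = 19  # -> a = 19
num = 28  # -> num = 28
check = a >= num  # -> check = False

Answer: False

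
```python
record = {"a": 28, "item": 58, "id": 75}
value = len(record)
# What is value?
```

Answer: 3

Derivation:
Trace (tracking value):
record = {'a': 28, 'item': 58, 'id': 75}  # -> record = {'a': 28, 'item': 58, 'id': 75}
value = len(record)  # -> value = 3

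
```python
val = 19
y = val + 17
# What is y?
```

Trace (tracking y):
val = 19  # -> val = 19
y = val + 17  # -> y = 36

Answer: 36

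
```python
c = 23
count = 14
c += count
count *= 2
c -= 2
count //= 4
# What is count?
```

Trace (tracking count):
c = 23  # -> c = 23
count = 14  # -> count = 14
c += count  # -> c = 37
count *= 2  # -> count = 28
c -= 2  # -> c = 35
count //= 4  # -> count = 7

Answer: 7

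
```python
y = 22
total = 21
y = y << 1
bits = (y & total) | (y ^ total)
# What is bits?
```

Answer: 61

Derivation:
Trace (tracking bits):
y = 22  # -> y = 22
total = 21  # -> total = 21
y = y << 1  # -> y = 44
bits = y & total | y ^ total  # -> bits = 61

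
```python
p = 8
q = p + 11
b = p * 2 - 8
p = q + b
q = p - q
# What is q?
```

Trace (tracking q):
p = 8  # -> p = 8
q = p + 11  # -> q = 19
b = p * 2 - 8  # -> b = 8
p = q + b  # -> p = 27
q = p - q  # -> q = 8

Answer: 8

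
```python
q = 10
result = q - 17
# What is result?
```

Trace (tracking result):
q = 10  # -> q = 10
result = q - 17  # -> result = -7

Answer: -7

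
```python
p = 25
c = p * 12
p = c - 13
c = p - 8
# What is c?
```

Answer: 279

Derivation:
Trace (tracking c):
p = 25  # -> p = 25
c = p * 12  # -> c = 300
p = c - 13  # -> p = 287
c = p - 8  # -> c = 279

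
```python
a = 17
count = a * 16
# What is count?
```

Trace (tracking count):
a = 17  # -> a = 17
count = a * 16  # -> count = 272

Answer: 272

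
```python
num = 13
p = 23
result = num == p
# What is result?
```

Answer: False

Derivation:
Trace (tracking result):
num = 13  # -> num = 13
p = 23  # -> p = 23
result = num == p  # -> result = False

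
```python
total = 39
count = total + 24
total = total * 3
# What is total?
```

Trace (tracking total):
total = 39  # -> total = 39
count = total + 24  # -> count = 63
total = total * 3  # -> total = 117

Answer: 117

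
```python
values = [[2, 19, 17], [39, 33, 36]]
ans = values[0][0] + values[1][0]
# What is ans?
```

Answer: 41

Derivation:
Trace (tracking ans):
values = [[2, 19, 17], [39, 33, 36]]  # -> values = [[2, 19, 17], [39, 33, 36]]
ans = values[0][0] + values[1][0]  # -> ans = 41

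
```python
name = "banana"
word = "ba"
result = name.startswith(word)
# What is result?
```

Trace (tracking result):
name = 'banana'  # -> name = 'banana'
word = 'ba'  # -> word = 'ba'
result = name.startswith(word)  # -> result = True

Answer: True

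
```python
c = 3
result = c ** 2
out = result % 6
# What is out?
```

Trace (tracking out):
c = 3  # -> c = 3
result = c ** 2  # -> result = 9
out = result % 6  # -> out = 3

Answer: 3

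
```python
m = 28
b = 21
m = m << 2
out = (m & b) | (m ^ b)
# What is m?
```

Answer: 112

Derivation:
Trace (tracking m):
m = 28  # -> m = 28
b = 21  # -> b = 21
m = m << 2  # -> m = 112
out = m & b | m ^ b  # -> out = 117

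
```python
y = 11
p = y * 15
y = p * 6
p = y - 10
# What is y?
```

Answer: 990

Derivation:
Trace (tracking y):
y = 11  # -> y = 11
p = y * 15  # -> p = 165
y = p * 6  # -> y = 990
p = y - 10  # -> p = 980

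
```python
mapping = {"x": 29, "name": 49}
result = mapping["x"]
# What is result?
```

Answer: 29

Derivation:
Trace (tracking result):
mapping = {'x': 29, 'name': 49}  # -> mapping = {'x': 29, 'name': 49}
result = mapping['x']  # -> result = 29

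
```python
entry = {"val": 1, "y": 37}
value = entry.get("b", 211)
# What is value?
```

Trace (tracking value):
entry = {'val': 1, 'y': 37}  # -> entry = {'val': 1, 'y': 37}
value = entry.get('b', 211)  # -> value = 211

Answer: 211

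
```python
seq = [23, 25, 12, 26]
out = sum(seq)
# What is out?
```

Trace (tracking out):
seq = [23, 25, 12, 26]  # -> seq = [23, 25, 12, 26]
out = sum(seq)  # -> out = 86

Answer: 86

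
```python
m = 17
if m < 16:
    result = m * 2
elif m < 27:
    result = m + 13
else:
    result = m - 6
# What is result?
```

Answer: 30

Derivation:
Trace (tracking result):
m = 17  # -> m = 17
if m < 16:  # condition is False
elif m < 27:  # condition is True
    result = m + 13  # -> result = 30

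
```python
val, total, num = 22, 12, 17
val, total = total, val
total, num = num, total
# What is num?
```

Answer: 22

Derivation:
Trace (tracking num):
val, total, num = (22, 12, 17)  # -> val = 22, total = 12, num = 17
val, total = (total, val)  # -> val = 12, total = 22
total, num = (num, total)  # -> total = 17, num = 22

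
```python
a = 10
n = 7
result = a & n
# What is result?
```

Trace (tracking result):
a = 10  # -> a = 10
n = 7  # -> n = 7
result = a & n  # -> result = 2

Answer: 2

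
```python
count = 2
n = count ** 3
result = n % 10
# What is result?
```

Trace (tracking result):
count = 2  # -> count = 2
n = count ** 3  # -> n = 8
result = n % 10  # -> result = 8

Answer: 8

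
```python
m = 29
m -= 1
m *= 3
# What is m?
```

Answer: 84

Derivation:
Trace (tracking m):
m = 29  # -> m = 29
m -= 1  # -> m = 28
m *= 3  # -> m = 84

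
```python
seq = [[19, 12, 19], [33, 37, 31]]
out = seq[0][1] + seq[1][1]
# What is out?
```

Trace (tracking out):
seq = [[19, 12, 19], [33, 37, 31]]  # -> seq = [[19, 12, 19], [33, 37, 31]]
out = seq[0][1] + seq[1][1]  # -> out = 49

Answer: 49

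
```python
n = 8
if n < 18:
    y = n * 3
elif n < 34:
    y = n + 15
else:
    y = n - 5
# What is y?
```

Trace (tracking y):
n = 8  # -> n = 8
if n < 18:  # condition is True
    y = n * 3  # -> y = 24

Answer: 24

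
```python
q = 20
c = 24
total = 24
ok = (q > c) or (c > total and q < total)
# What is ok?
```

Answer: False

Derivation:
Trace (tracking ok):
q = 20  # -> q = 20
c = 24  # -> c = 24
total = 24  # -> total = 24
ok = q > c or (c > total and q < total)  # -> ok = False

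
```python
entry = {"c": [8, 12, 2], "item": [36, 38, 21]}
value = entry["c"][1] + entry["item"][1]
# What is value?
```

Answer: 50

Derivation:
Trace (tracking value):
entry = {'c': [8, 12, 2], 'item': [36, 38, 21]}  # -> entry = {'c': [8, 12, 2], 'item': [36, 38, 21]}
value = entry['c'][1] + entry['item'][1]  # -> value = 50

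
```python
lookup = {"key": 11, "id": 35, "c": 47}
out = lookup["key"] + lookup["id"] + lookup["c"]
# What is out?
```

Answer: 93

Derivation:
Trace (tracking out):
lookup = {'key': 11, 'id': 35, 'c': 47}  # -> lookup = {'key': 11, 'id': 35, 'c': 47}
out = lookup['key'] + lookup['id'] + lookup['c']  # -> out = 93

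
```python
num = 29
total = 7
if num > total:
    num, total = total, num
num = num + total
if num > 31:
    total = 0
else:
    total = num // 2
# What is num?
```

Trace (tracking num):
num = 29  # -> num = 29
total = 7  # -> total = 7
if num > total:  # condition is True
    num, total = (total, num)  # -> num = 7, total = 29
num = num + total  # -> num = 36
if num > 31:  # condition is True
    total = 0  # -> total = 0

Answer: 36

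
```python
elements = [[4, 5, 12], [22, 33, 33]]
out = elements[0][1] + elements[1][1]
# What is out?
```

Trace (tracking out):
elements = [[4, 5, 12], [22, 33, 33]]  # -> elements = [[4, 5, 12], [22, 33, 33]]
out = elements[0][1] + elements[1][1]  # -> out = 38

Answer: 38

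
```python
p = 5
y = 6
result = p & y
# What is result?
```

Answer: 4

Derivation:
Trace (tracking result):
p = 5  # -> p = 5
y = 6  # -> y = 6
result = p & y  # -> result = 4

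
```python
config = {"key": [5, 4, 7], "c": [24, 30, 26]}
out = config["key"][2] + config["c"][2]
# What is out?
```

Trace (tracking out):
config = {'key': [5, 4, 7], 'c': [24, 30, 26]}  # -> config = {'key': [5, 4, 7], 'c': [24, 30, 26]}
out = config['key'][2] + config['c'][2]  # -> out = 33

Answer: 33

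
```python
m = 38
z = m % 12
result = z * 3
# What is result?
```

Trace (tracking result):
m = 38  # -> m = 38
z = m % 12  # -> z = 2
result = z * 3  # -> result = 6

Answer: 6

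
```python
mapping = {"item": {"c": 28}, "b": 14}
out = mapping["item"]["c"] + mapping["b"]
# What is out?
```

Trace (tracking out):
mapping = {'item': {'c': 28}, 'b': 14}  # -> mapping = {'item': {'c': 28}, 'b': 14}
out = mapping['item']['c'] + mapping['b']  # -> out = 42

Answer: 42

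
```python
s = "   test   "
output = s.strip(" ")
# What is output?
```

Trace (tracking output):
s = '   test   '  # -> s = '   test   '
output = s.strip(' ')  # -> output = 'test'

Answer: 'test'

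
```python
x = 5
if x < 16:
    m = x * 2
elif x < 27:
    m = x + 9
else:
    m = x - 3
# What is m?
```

Trace (tracking m):
x = 5  # -> x = 5
if x < 16:  # condition is True
    m = x * 2  # -> m = 10

Answer: 10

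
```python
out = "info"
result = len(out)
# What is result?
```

Answer: 4

Derivation:
Trace (tracking result):
out = 'info'  # -> out = 'info'
result = len(out)  # -> result = 4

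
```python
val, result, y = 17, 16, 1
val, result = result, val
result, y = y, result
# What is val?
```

Trace (tracking val):
val, result, y = (17, 16, 1)  # -> val = 17, result = 16, y = 1
val, result = (result, val)  # -> val = 16, result = 17
result, y = (y, result)  # -> result = 1, y = 17

Answer: 16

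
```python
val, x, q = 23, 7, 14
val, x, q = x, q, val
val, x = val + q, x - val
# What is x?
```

Answer: 7

Derivation:
Trace (tracking x):
val, x, q = (23, 7, 14)  # -> val = 23, x = 7, q = 14
val, x, q = (x, q, val)  # -> val = 7, x = 14, q = 23
val, x = (val + q, x - val)  # -> val = 30, x = 7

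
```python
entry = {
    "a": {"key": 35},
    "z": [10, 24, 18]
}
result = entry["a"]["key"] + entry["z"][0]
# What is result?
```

Trace (tracking result):
entry = {'a': {'key': 35}, 'z': [10, 24, 18]}  # -> entry = {'a': {'key': 35}, 'z': [10, 24, 18]}
result = entry['a']['key'] + entry['z'][0]  # -> result = 45

Answer: 45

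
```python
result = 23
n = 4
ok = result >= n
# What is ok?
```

Trace (tracking ok):
result = 23  # -> result = 23
n = 4  # -> n = 4
ok = result >= n  # -> ok = True

Answer: True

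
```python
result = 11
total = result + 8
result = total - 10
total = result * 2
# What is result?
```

Trace (tracking result):
result = 11  # -> result = 11
total = result + 8  # -> total = 19
result = total - 10  # -> result = 9
total = result * 2  # -> total = 18

Answer: 9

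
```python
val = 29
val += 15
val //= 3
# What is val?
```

Answer: 14

Derivation:
Trace (tracking val):
val = 29  # -> val = 29
val += 15  # -> val = 44
val //= 3  # -> val = 14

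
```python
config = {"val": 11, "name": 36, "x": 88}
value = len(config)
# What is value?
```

Trace (tracking value):
config = {'val': 11, 'name': 36, 'x': 88}  # -> config = {'val': 11, 'name': 36, 'x': 88}
value = len(config)  # -> value = 3

Answer: 3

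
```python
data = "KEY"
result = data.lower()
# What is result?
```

Answer: 'key'

Derivation:
Trace (tracking result):
data = 'KEY'  # -> data = 'KEY'
result = data.lower()  # -> result = 'key'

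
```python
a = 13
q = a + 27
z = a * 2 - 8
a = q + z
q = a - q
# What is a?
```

Answer: 58

Derivation:
Trace (tracking a):
a = 13  # -> a = 13
q = a + 27  # -> q = 40
z = a * 2 - 8  # -> z = 18
a = q + z  # -> a = 58
q = a - q  # -> q = 18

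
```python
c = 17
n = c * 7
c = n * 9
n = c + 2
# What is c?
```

Trace (tracking c):
c = 17  # -> c = 17
n = c * 7  # -> n = 119
c = n * 9  # -> c = 1071
n = c + 2  # -> n = 1073

Answer: 1071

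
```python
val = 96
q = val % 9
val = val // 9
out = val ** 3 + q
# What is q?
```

Answer: 6

Derivation:
Trace (tracking q):
val = 96  # -> val = 96
q = val % 9  # -> q = 6
val = val // 9  # -> val = 10
out = val ** 3 + q  # -> out = 1006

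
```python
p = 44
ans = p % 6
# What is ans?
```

Answer: 2

Derivation:
Trace (tracking ans):
p = 44  # -> p = 44
ans = p % 6  # -> ans = 2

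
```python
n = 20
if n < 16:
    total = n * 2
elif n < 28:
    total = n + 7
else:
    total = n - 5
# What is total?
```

Trace (tracking total):
n = 20  # -> n = 20
if n < 16:  # condition is False
elif n < 28:  # condition is True
    total = n + 7  # -> total = 27

Answer: 27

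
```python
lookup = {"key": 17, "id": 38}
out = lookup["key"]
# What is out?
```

Trace (tracking out):
lookup = {'key': 17, 'id': 38}  # -> lookup = {'key': 17, 'id': 38}
out = lookup['key']  # -> out = 17

Answer: 17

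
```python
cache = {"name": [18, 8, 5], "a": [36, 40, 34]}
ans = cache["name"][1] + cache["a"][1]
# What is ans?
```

Answer: 48

Derivation:
Trace (tracking ans):
cache = {'name': [18, 8, 5], 'a': [36, 40, 34]}  # -> cache = {'name': [18, 8, 5], 'a': [36, 40, 34]}
ans = cache['name'][1] + cache['a'][1]  # -> ans = 48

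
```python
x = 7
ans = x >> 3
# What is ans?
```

Answer: 0

Derivation:
Trace (tracking ans):
x = 7  # -> x = 7
ans = x >> 3  # -> ans = 0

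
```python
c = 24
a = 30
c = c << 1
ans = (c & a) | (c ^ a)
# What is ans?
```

Trace (tracking ans):
c = 24  # -> c = 24
a = 30  # -> a = 30
c = c << 1  # -> c = 48
ans = c & a | c ^ a  # -> ans = 62

Answer: 62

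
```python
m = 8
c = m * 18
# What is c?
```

Trace (tracking c):
m = 8  # -> m = 8
c = m * 18  # -> c = 144

Answer: 144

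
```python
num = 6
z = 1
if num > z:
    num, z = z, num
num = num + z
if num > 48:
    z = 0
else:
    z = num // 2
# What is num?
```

Trace (tracking num):
num = 6  # -> num = 6
z = 1  # -> z = 1
if num > z:  # condition is True
    num, z = (z, num)  # -> num = 1, z = 6
num = num + z  # -> num = 7
if num > 48:  # condition is False
else:
    z = num // 2  # -> z = 3

Answer: 7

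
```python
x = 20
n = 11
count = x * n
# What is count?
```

Trace (tracking count):
x = 20  # -> x = 20
n = 11  # -> n = 11
count = x * n  # -> count = 220

Answer: 220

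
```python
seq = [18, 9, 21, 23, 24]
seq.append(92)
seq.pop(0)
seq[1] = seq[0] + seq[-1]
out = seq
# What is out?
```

Answer: [9, 101, 23, 24, 92]

Derivation:
Trace (tracking out):
seq = [18, 9, 21, 23, 24]  # -> seq = [18, 9, 21, 23, 24]
seq.append(92)  # -> seq = [18, 9, 21, 23, 24, 92]
seq.pop(0)  # -> seq = [9, 21, 23, 24, 92]
seq[1] = seq[0] + seq[-1]  # -> seq = [9, 101, 23, 24, 92]
out = seq  # -> out = [9, 101, 23, 24, 92]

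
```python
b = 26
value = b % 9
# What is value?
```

Trace (tracking value):
b = 26  # -> b = 26
value = b % 9  # -> value = 8

Answer: 8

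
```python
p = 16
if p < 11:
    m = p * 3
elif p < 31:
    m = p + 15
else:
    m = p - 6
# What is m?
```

Answer: 31

Derivation:
Trace (tracking m):
p = 16  # -> p = 16
if p < 11:  # condition is False
elif p < 31:  # condition is True
    m = p + 15  # -> m = 31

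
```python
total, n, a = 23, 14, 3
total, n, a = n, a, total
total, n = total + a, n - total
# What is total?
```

Answer: 37

Derivation:
Trace (tracking total):
total, n, a = (23, 14, 3)  # -> total = 23, n = 14, a = 3
total, n, a = (n, a, total)  # -> total = 14, n = 3, a = 23
total, n = (total + a, n - total)  # -> total = 37, n = -11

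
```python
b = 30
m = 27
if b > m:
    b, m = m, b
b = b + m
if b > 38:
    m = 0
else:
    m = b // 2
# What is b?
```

Answer: 57

Derivation:
Trace (tracking b):
b = 30  # -> b = 30
m = 27  # -> m = 27
if b > m:  # condition is True
    b, m = (m, b)  # -> b = 27, m = 30
b = b + m  # -> b = 57
if b > 38:  # condition is True
    m = 0  # -> m = 0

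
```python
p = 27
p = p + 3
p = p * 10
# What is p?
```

Answer: 300

Derivation:
Trace (tracking p):
p = 27  # -> p = 27
p = p + 3  # -> p = 30
p = p * 10  # -> p = 300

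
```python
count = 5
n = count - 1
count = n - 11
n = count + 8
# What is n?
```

Answer: 1

Derivation:
Trace (tracking n):
count = 5  # -> count = 5
n = count - 1  # -> n = 4
count = n - 11  # -> count = -7
n = count + 8  # -> n = 1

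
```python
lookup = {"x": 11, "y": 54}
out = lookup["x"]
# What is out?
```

Trace (tracking out):
lookup = {'x': 11, 'y': 54}  # -> lookup = {'x': 11, 'y': 54}
out = lookup['x']  # -> out = 11

Answer: 11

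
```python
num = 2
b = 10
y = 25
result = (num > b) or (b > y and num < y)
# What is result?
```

Answer: False

Derivation:
Trace (tracking result):
num = 2  # -> num = 2
b = 10  # -> b = 10
y = 25  # -> y = 25
result = num > b or (b > y and num < y)  # -> result = False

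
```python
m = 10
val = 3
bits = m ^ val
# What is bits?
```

Trace (tracking bits):
m = 10  # -> m = 10
val = 3  # -> val = 3
bits = m ^ val  # -> bits = 9

Answer: 9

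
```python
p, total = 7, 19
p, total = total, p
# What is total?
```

Answer: 7

Derivation:
Trace (tracking total):
p, total = (7, 19)  # -> p = 7, total = 19
p, total = (total, p)  # -> p = 19, total = 7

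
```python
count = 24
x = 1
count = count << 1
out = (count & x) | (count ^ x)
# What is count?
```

Answer: 48

Derivation:
Trace (tracking count):
count = 24  # -> count = 24
x = 1  # -> x = 1
count = count << 1  # -> count = 48
out = count & x | count ^ x  # -> out = 49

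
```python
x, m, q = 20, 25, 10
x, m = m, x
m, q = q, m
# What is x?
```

Answer: 25

Derivation:
Trace (tracking x):
x, m, q = (20, 25, 10)  # -> x = 20, m = 25, q = 10
x, m = (m, x)  # -> x = 25, m = 20
m, q = (q, m)  # -> m = 10, q = 20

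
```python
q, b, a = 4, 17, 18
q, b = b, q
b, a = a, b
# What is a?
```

Trace (tracking a):
q, b, a = (4, 17, 18)  # -> q = 4, b = 17, a = 18
q, b = (b, q)  # -> q = 17, b = 4
b, a = (a, b)  # -> b = 18, a = 4

Answer: 4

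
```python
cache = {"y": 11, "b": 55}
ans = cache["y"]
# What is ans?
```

Answer: 11

Derivation:
Trace (tracking ans):
cache = {'y': 11, 'b': 55}  # -> cache = {'y': 11, 'b': 55}
ans = cache['y']  # -> ans = 11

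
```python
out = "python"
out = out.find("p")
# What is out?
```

Trace (tracking out):
out = 'python'  # -> out = 'python'
out = out.find('p')  # -> out = 0

Answer: 0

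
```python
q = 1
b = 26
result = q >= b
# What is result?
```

Answer: False

Derivation:
Trace (tracking result):
q = 1  # -> q = 1
b = 26  # -> b = 26
result = q >= b  # -> result = False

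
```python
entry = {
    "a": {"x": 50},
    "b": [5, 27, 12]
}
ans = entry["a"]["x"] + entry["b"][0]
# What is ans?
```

Answer: 55

Derivation:
Trace (tracking ans):
entry = {'a': {'x': 50}, 'b': [5, 27, 12]}  # -> entry = {'a': {'x': 50}, 'b': [5, 27, 12]}
ans = entry['a']['x'] + entry['b'][0]  # -> ans = 55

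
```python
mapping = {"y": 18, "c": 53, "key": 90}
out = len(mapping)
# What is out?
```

Answer: 3

Derivation:
Trace (tracking out):
mapping = {'y': 18, 'c': 53, 'key': 90}  # -> mapping = {'y': 18, 'c': 53, 'key': 90}
out = len(mapping)  # -> out = 3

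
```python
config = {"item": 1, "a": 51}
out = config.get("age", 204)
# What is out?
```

Answer: 204

Derivation:
Trace (tracking out):
config = {'item': 1, 'a': 51}  # -> config = {'item': 1, 'a': 51}
out = config.get('age', 204)  # -> out = 204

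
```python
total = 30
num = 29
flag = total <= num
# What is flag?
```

Trace (tracking flag):
total = 30  # -> total = 30
num = 29  # -> num = 29
flag = total <= num  # -> flag = False

Answer: False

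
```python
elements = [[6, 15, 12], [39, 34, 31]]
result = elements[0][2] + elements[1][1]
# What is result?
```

Trace (tracking result):
elements = [[6, 15, 12], [39, 34, 31]]  # -> elements = [[6, 15, 12], [39, 34, 31]]
result = elements[0][2] + elements[1][1]  # -> result = 46

Answer: 46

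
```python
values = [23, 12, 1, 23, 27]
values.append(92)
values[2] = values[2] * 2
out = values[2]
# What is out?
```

Answer: 2

Derivation:
Trace (tracking out):
values = [23, 12, 1, 23, 27]  # -> values = [23, 12, 1, 23, 27]
values.append(92)  # -> values = [23, 12, 1, 23, 27, 92]
values[2] = values[2] * 2  # -> values = [23, 12, 2, 23, 27, 92]
out = values[2]  # -> out = 2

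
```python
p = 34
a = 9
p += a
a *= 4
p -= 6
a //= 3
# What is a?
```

Trace (tracking a):
p = 34  # -> p = 34
a = 9  # -> a = 9
p += a  # -> p = 43
a *= 4  # -> a = 36
p -= 6  # -> p = 37
a //= 3  # -> a = 12

Answer: 12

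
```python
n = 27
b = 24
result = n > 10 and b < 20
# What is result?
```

Trace (tracking result):
n = 27  # -> n = 27
b = 24  # -> b = 24
result = n > 10 and b < 20  # -> result = False

Answer: False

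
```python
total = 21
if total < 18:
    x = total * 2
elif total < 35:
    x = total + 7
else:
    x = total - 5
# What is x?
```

Answer: 28

Derivation:
Trace (tracking x):
total = 21  # -> total = 21
if total < 18:  # condition is False
elif total < 35:  # condition is True
    x = total + 7  # -> x = 28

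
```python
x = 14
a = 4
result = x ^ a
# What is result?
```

Trace (tracking result):
x = 14  # -> x = 14
a = 4  # -> a = 4
result = x ^ a  # -> result = 10

Answer: 10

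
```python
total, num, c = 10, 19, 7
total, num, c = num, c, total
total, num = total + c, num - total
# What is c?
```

Answer: 10

Derivation:
Trace (tracking c):
total, num, c = (10, 19, 7)  # -> total = 10, num = 19, c = 7
total, num, c = (num, c, total)  # -> total = 19, num = 7, c = 10
total, num = (total + c, num - total)  # -> total = 29, num = -12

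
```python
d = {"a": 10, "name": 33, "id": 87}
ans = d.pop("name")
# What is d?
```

Trace (tracking d):
d = {'a': 10, 'name': 33, 'id': 87}  # -> d = {'a': 10, 'name': 33, 'id': 87}
ans = d.pop('name')  # -> ans = 33

Answer: {'a': 10, 'id': 87}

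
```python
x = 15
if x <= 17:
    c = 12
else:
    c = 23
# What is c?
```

Answer: 12

Derivation:
Trace (tracking c):
x = 15  # -> x = 15
if x <= 17:  # condition is True
    c = 12  # -> c = 12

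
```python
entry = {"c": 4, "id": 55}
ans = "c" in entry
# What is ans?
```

Answer: True

Derivation:
Trace (tracking ans):
entry = {'c': 4, 'id': 55}  # -> entry = {'c': 4, 'id': 55}
ans = 'c' in entry  # -> ans = True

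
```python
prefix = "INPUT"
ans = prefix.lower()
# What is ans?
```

Trace (tracking ans):
prefix = 'INPUT'  # -> prefix = 'INPUT'
ans = prefix.lower()  # -> ans = 'input'

Answer: 'input'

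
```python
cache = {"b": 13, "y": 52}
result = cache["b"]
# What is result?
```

Answer: 13

Derivation:
Trace (tracking result):
cache = {'b': 13, 'y': 52}  # -> cache = {'b': 13, 'y': 52}
result = cache['b']  # -> result = 13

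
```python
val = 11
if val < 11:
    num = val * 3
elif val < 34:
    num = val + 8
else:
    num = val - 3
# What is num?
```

Trace (tracking num):
val = 11  # -> val = 11
if val < 11:  # condition is False
elif val < 34:  # condition is True
    num = val + 8  # -> num = 19

Answer: 19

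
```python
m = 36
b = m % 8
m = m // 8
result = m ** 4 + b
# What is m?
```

Trace (tracking m):
m = 36  # -> m = 36
b = m % 8  # -> b = 4
m = m // 8  # -> m = 4
result = m ** 4 + b  # -> result = 260

Answer: 4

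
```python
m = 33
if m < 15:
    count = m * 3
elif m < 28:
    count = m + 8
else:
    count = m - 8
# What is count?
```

Trace (tracking count):
m = 33  # -> m = 33
if m < 15:  # condition is False
elif m < 28:  # condition is False
else:
    count = m - 8  # -> count = 25

Answer: 25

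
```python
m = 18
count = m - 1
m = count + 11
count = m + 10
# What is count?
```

Answer: 38

Derivation:
Trace (tracking count):
m = 18  # -> m = 18
count = m - 1  # -> count = 17
m = count + 11  # -> m = 28
count = m + 10  # -> count = 38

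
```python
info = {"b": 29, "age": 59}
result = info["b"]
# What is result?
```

Trace (tracking result):
info = {'b': 29, 'age': 59}  # -> info = {'b': 29, 'age': 59}
result = info['b']  # -> result = 29

Answer: 29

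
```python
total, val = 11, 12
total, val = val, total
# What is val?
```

Answer: 11

Derivation:
Trace (tracking val):
total, val = (11, 12)  # -> total = 11, val = 12
total, val = (val, total)  # -> total = 12, val = 11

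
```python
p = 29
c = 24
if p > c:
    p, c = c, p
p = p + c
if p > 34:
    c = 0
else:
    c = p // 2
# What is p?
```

Answer: 53

Derivation:
Trace (tracking p):
p = 29  # -> p = 29
c = 24  # -> c = 24
if p > c:  # condition is True
    p, c = (c, p)  # -> p = 24, c = 29
p = p + c  # -> p = 53
if p > 34:  # condition is True
    c = 0  # -> c = 0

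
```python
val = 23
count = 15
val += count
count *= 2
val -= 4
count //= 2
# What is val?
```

Answer: 34

Derivation:
Trace (tracking val):
val = 23  # -> val = 23
count = 15  # -> count = 15
val += count  # -> val = 38
count *= 2  # -> count = 30
val -= 4  # -> val = 34
count //= 2  # -> count = 15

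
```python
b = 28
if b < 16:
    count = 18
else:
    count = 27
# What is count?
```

Answer: 27

Derivation:
Trace (tracking count):
b = 28  # -> b = 28
if b < 16:  # condition is False
else:
    count = 27  # -> count = 27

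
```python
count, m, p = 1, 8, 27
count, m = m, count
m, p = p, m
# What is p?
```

Trace (tracking p):
count, m, p = (1, 8, 27)  # -> count = 1, m = 8, p = 27
count, m = (m, count)  # -> count = 8, m = 1
m, p = (p, m)  # -> m = 27, p = 1

Answer: 1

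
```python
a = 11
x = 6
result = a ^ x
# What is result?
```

Trace (tracking result):
a = 11  # -> a = 11
x = 6  # -> x = 6
result = a ^ x  # -> result = 13

Answer: 13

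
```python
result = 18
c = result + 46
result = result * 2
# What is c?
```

Answer: 64

Derivation:
Trace (tracking c):
result = 18  # -> result = 18
c = result + 46  # -> c = 64
result = result * 2  # -> result = 36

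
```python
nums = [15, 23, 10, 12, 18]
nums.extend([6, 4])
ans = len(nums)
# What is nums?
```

Answer: [15, 23, 10, 12, 18, 6, 4]

Derivation:
Trace (tracking nums):
nums = [15, 23, 10, 12, 18]  # -> nums = [15, 23, 10, 12, 18]
nums.extend([6, 4])  # -> nums = [15, 23, 10, 12, 18, 6, 4]
ans = len(nums)  # -> ans = 7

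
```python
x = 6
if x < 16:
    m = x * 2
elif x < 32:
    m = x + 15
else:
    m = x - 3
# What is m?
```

Answer: 12

Derivation:
Trace (tracking m):
x = 6  # -> x = 6
if x < 16:  # condition is True
    m = x * 2  # -> m = 12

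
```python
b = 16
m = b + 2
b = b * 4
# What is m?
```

Trace (tracking m):
b = 16  # -> b = 16
m = b + 2  # -> m = 18
b = b * 4  # -> b = 64

Answer: 18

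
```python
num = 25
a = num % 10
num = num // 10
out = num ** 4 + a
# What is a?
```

Answer: 5

Derivation:
Trace (tracking a):
num = 25  # -> num = 25
a = num % 10  # -> a = 5
num = num // 10  # -> num = 2
out = num ** 4 + a  # -> out = 21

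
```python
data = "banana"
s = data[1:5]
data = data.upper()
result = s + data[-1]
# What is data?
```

Trace (tracking data):
data = 'banana'  # -> data = 'banana'
s = data[1:5]  # -> s = 'anan'
data = data.upper()  # -> data = 'BANANA'
result = s + data[-1]  # -> result = 'ananA'

Answer: 'BANANA'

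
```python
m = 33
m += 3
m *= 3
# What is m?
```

Answer: 108

Derivation:
Trace (tracking m):
m = 33  # -> m = 33
m += 3  # -> m = 36
m *= 3  # -> m = 108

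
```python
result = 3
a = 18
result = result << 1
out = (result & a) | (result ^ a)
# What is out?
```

Trace (tracking out):
result = 3  # -> result = 3
a = 18  # -> a = 18
result = result << 1  # -> result = 6
out = result & a | result ^ a  # -> out = 22

Answer: 22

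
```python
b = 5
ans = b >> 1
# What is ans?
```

Answer: 2

Derivation:
Trace (tracking ans):
b = 5  # -> b = 5
ans = b >> 1  # -> ans = 2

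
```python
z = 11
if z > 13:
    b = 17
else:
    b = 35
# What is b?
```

Answer: 35

Derivation:
Trace (tracking b):
z = 11  # -> z = 11
if z > 13:  # condition is False
else:
    b = 35  # -> b = 35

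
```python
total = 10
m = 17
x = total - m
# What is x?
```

Trace (tracking x):
total = 10  # -> total = 10
m = 17  # -> m = 17
x = total - m  # -> x = -7

Answer: -7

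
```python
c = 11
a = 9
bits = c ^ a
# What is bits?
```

Trace (tracking bits):
c = 11  # -> c = 11
a = 9  # -> a = 9
bits = c ^ a  # -> bits = 2

Answer: 2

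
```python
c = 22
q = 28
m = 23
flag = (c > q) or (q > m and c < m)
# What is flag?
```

Trace (tracking flag):
c = 22  # -> c = 22
q = 28  # -> q = 28
m = 23  # -> m = 23
flag = c > q or (q > m and c < m)  # -> flag = True

Answer: True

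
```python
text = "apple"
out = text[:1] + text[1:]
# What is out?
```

Answer: 'apple'

Derivation:
Trace (tracking out):
text = 'apple'  # -> text = 'apple'
out = text[:1] + text[1:]  # -> out = 'apple'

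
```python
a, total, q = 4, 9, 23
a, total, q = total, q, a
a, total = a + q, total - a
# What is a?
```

Answer: 13

Derivation:
Trace (tracking a):
a, total, q = (4, 9, 23)  # -> a = 4, total = 9, q = 23
a, total, q = (total, q, a)  # -> a = 9, total = 23, q = 4
a, total = (a + q, total - a)  # -> a = 13, total = 14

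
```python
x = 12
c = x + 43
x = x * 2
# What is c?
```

Answer: 55

Derivation:
Trace (tracking c):
x = 12  # -> x = 12
c = x + 43  # -> c = 55
x = x * 2  # -> x = 24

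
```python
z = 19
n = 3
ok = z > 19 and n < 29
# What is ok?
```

Answer: False

Derivation:
Trace (tracking ok):
z = 19  # -> z = 19
n = 3  # -> n = 3
ok = z > 19 and n < 29  # -> ok = False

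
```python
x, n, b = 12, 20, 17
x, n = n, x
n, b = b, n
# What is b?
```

Trace (tracking b):
x, n, b = (12, 20, 17)  # -> x = 12, n = 20, b = 17
x, n = (n, x)  # -> x = 20, n = 12
n, b = (b, n)  # -> n = 17, b = 12

Answer: 12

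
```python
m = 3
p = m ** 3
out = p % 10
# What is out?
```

Trace (tracking out):
m = 3  # -> m = 3
p = m ** 3  # -> p = 27
out = p % 10  # -> out = 7

Answer: 7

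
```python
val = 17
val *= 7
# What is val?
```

Answer: 119

Derivation:
Trace (tracking val):
val = 17  # -> val = 17
val *= 7  # -> val = 119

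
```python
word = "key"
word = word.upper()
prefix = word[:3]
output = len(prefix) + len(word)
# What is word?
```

Trace (tracking word):
word = 'key'  # -> word = 'key'
word = word.upper()  # -> word = 'KEY'
prefix = word[:3]  # -> prefix = 'KEY'
output = len(prefix) + len(word)  # -> output = 6

Answer: 'KEY'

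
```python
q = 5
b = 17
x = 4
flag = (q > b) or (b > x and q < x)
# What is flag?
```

Trace (tracking flag):
q = 5  # -> q = 5
b = 17  # -> b = 17
x = 4  # -> x = 4
flag = q > b or (b > x and q < x)  # -> flag = False

Answer: False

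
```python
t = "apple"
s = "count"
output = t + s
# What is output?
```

Trace (tracking output):
t = 'apple'  # -> t = 'apple'
s = 'count'  # -> s = 'count'
output = t + s  # -> output = 'applecount'

Answer: 'applecount'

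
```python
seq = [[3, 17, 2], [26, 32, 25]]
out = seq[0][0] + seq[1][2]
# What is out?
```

Answer: 28

Derivation:
Trace (tracking out):
seq = [[3, 17, 2], [26, 32, 25]]  # -> seq = [[3, 17, 2], [26, 32, 25]]
out = seq[0][0] + seq[1][2]  # -> out = 28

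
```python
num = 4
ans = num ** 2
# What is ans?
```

Trace (tracking ans):
num = 4  # -> num = 4
ans = num ** 2  # -> ans = 16

Answer: 16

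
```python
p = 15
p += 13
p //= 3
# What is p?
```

Trace (tracking p):
p = 15  # -> p = 15
p += 13  # -> p = 28
p //= 3  # -> p = 9

Answer: 9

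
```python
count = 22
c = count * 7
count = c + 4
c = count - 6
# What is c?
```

Answer: 152

Derivation:
Trace (tracking c):
count = 22  # -> count = 22
c = count * 7  # -> c = 154
count = c + 4  # -> count = 158
c = count - 6  # -> c = 152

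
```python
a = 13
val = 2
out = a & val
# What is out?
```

Answer: 0

Derivation:
Trace (tracking out):
a = 13  # -> a = 13
val = 2  # -> val = 2
out = a & val  # -> out = 0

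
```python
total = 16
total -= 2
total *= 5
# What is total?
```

Answer: 70

Derivation:
Trace (tracking total):
total = 16  # -> total = 16
total -= 2  # -> total = 14
total *= 5  # -> total = 70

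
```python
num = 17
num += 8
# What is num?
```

Trace (tracking num):
num = 17  # -> num = 17
num += 8  # -> num = 25

Answer: 25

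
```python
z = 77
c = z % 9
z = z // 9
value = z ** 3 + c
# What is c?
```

Answer: 5

Derivation:
Trace (tracking c):
z = 77  # -> z = 77
c = z % 9  # -> c = 5
z = z // 9  # -> z = 8
value = z ** 3 + c  # -> value = 517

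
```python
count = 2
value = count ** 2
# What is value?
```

Answer: 4

Derivation:
Trace (tracking value):
count = 2  # -> count = 2
value = count ** 2  # -> value = 4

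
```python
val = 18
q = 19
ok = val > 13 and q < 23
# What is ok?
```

Trace (tracking ok):
val = 18  # -> val = 18
q = 19  # -> q = 19
ok = val > 13 and q < 23  # -> ok = True

Answer: True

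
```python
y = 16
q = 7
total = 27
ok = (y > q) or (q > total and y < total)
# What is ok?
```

Trace (tracking ok):
y = 16  # -> y = 16
q = 7  # -> q = 7
total = 27  # -> total = 27
ok = y > q or (q > total and y < total)  # -> ok = True

Answer: True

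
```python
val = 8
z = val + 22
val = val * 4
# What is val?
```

Answer: 32

Derivation:
Trace (tracking val):
val = 8  # -> val = 8
z = val + 22  # -> z = 30
val = val * 4  # -> val = 32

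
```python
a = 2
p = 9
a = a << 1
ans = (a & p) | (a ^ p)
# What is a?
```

Answer: 4

Derivation:
Trace (tracking a):
a = 2  # -> a = 2
p = 9  # -> p = 9
a = a << 1  # -> a = 4
ans = a & p | a ^ p  # -> ans = 13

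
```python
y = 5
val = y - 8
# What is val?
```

Answer: -3

Derivation:
Trace (tracking val):
y = 5  # -> y = 5
val = y - 8  # -> val = -3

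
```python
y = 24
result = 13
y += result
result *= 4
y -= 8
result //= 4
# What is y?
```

Trace (tracking y):
y = 24  # -> y = 24
result = 13  # -> result = 13
y += result  # -> y = 37
result *= 4  # -> result = 52
y -= 8  # -> y = 29
result //= 4  # -> result = 13

Answer: 29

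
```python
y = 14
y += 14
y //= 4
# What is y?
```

Trace (tracking y):
y = 14  # -> y = 14
y += 14  # -> y = 28
y //= 4  # -> y = 7

Answer: 7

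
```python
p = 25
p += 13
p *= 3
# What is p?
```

Trace (tracking p):
p = 25  # -> p = 25
p += 13  # -> p = 38
p *= 3  # -> p = 114

Answer: 114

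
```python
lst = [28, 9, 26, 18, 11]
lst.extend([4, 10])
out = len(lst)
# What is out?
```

Trace (tracking out):
lst = [28, 9, 26, 18, 11]  # -> lst = [28, 9, 26, 18, 11]
lst.extend([4, 10])  # -> lst = [28, 9, 26, 18, 11, 4, 10]
out = len(lst)  # -> out = 7

Answer: 7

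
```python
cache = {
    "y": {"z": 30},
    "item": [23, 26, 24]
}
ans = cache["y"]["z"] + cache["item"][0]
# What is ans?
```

Trace (tracking ans):
cache = {'y': {'z': 30}, 'item': [23, 26, 24]}  # -> cache = {'y': {'z': 30}, 'item': [23, 26, 24]}
ans = cache['y']['z'] + cache['item'][0]  # -> ans = 53

Answer: 53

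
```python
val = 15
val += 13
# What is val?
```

Answer: 28

Derivation:
Trace (tracking val):
val = 15  # -> val = 15
val += 13  # -> val = 28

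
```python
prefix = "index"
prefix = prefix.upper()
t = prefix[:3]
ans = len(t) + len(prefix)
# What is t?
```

Answer: 'IND'

Derivation:
Trace (tracking t):
prefix = 'index'  # -> prefix = 'index'
prefix = prefix.upper()  # -> prefix = 'INDEX'
t = prefix[:3]  # -> t = 'IND'
ans = len(t) + len(prefix)  # -> ans = 8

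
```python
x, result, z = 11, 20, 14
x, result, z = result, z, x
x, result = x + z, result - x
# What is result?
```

Trace (tracking result):
x, result, z = (11, 20, 14)  # -> x = 11, result = 20, z = 14
x, result, z = (result, z, x)  # -> x = 20, result = 14, z = 11
x, result = (x + z, result - x)  # -> x = 31, result = -6

Answer: -6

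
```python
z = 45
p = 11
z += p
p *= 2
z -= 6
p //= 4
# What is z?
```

Trace (tracking z):
z = 45  # -> z = 45
p = 11  # -> p = 11
z += p  # -> z = 56
p *= 2  # -> p = 22
z -= 6  # -> z = 50
p //= 4  # -> p = 5

Answer: 50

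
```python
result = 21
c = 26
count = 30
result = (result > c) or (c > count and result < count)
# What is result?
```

Trace (tracking result):
result = 21  # -> result = 21
c = 26  # -> c = 26
count = 30  # -> count = 30
result = result > c or (c > count and result < count)  # -> result = False

Answer: False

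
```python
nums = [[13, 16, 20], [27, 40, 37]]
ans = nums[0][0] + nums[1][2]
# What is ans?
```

Trace (tracking ans):
nums = [[13, 16, 20], [27, 40, 37]]  # -> nums = [[13, 16, 20], [27, 40, 37]]
ans = nums[0][0] + nums[1][2]  # -> ans = 50

Answer: 50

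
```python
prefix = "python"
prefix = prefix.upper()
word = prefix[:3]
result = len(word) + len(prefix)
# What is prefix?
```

Trace (tracking prefix):
prefix = 'python'  # -> prefix = 'python'
prefix = prefix.upper()  # -> prefix = 'PYTHON'
word = prefix[:3]  # -> word = 'PYT'
result = len(word) + len(prefix)  # -> result = 9

Answer: 'PYTHON'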